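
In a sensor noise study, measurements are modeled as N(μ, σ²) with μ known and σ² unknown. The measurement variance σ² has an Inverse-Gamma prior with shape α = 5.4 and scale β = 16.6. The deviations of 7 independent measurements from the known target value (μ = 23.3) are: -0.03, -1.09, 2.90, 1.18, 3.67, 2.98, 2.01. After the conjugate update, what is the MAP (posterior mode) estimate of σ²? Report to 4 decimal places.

With known mean μ and an Inverse-Gamma(α, β) prior on σ², the Normal likelihood is conjugate: posterior is Inv-Gamma(α + n/2, β + Σ(xᵢ−μ)²/2).
Σ(xᵢ−μ)² = (-0.03)² + (-1.09)² + (2.90)² + (1.18)² + (3.67)² + (2.98)² + (2.01)² = 37.3808.
Posterior: Inv-Gamma(5.4 + 7/2, 16.6 + 37.3808/2) = Inv-Gamma(8.90, 35.29040).
Mode = β/(α+1) = 35.29040/9.90 = 3.5647.

3.5647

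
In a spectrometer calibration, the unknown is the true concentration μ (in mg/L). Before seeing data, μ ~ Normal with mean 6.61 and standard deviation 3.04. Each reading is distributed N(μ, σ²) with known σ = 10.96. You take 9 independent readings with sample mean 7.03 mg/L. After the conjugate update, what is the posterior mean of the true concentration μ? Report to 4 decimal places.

6.7818

For Normal data with known variance σ², a Normal(μ₀, σ₀²) prior on μ is conjugate. Posterior precision = 1/σ₀² + n/σ²; posterior mean is the precision-weighted average of μ₀ and x̄.
n·x̄ = 9·7.03 = 63.27.
σ₀² = 3.04² = 9.2416, σ² = 10.96² = 120.1216; σ² + n·σ₀² = 120.1216 + 9·9.2416 = 203.296.
Posterior mean = (μ₀/σ₀² + n·x̄/σ²)/(1/σ₀² + n/σ²) = (σ²·μ₀ + σ₀²·n·x̄)/(σ² + n·σ₀²) = (120.1216·6.61 + 9.2416·63.27)/203.296 = 1378.719808/203.296 = 6.7818.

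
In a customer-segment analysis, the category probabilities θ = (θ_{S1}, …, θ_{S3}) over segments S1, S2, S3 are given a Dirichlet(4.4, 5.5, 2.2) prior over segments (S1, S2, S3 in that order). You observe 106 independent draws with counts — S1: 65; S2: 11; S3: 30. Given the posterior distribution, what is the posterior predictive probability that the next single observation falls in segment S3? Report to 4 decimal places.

0.2727

The Dirichlet prior is conjugate to the Multinomial likelihood: each posterior αⱼ = prior αⱼ + observed count nⱼ.
Posterior concentration: (69.4, 16.5, 32.2), total = 118.1.
P(next = S3 | data) = α_{S3}/Σα = 0.2727.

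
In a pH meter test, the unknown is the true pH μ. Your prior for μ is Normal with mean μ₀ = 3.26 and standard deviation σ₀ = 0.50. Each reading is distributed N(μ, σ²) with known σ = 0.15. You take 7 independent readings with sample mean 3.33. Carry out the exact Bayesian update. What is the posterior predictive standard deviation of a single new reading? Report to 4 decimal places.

For Normal data with known variance σ², a Normal(μ₀, σ₀²) prior on μ is conjugate. Posterior precision = 1/σ₀² + n/σ²; posterior mean is the precision-weighted average of μ₀ and x̄.
σ₀² = 0.50² = 0.25, σ² = 0.15² = 0.0225; σ² + n·σ₀² = 0.0225 + 7·0.25 = 1.7725.
Posterior precision = 1/σ₀² + n/σ² = 1/0.25 + 7/0.0225 = (σ² + n·σ₀²)/(σ₀²σ²) = 1.7725/(0.25·0.0225); posterior variance σₙ² = σ₀²σ²/(σ² + n·σ₀²) = 0.25·0.0225/1.7725 = 0.003173.
Predictive variance for one new observation = σₙ² + σ² = 0.25·0.0225/1.7725 + 0.0225 = σ²·(σ₀² + 1.7725)/1.7725 = 0.0225·2.0225/1.7725 = 0.025673; SD = √(0.0225·2.0225/1.7725) = 0.1602.

0.1602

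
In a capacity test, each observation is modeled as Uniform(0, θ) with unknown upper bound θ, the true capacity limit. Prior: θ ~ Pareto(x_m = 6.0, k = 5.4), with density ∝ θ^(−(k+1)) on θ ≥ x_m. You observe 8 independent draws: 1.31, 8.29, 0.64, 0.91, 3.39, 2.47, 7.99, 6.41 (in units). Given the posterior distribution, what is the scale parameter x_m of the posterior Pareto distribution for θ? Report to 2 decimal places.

A Pareto(scale x_m, shape k) prior on the upper bound θ of Uniform(0, θ) is conjugate: posterior is Pareto(max(x_m, max xᵢ), k + n).
Sample maximum = 8.29; prior scale x_m = 6.0 → posterior scale = max = 8.29.
Posterior shape = 5.4 + 8 = 13.4.
Posterior scale x_m = 8.29.

8.29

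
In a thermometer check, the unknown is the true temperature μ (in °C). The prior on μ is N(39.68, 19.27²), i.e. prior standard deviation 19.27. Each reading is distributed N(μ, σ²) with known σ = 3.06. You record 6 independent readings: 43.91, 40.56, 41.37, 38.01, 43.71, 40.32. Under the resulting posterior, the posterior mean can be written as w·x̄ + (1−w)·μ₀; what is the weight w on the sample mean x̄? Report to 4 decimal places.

0.9958

For Normal data with known variance σ², a Normal(μ₀, σ₀²) prior on μ is conjugate. Posterior precision = 1/σ₀² + n/σ²; posterior mean is the precision-weighted average of μ₀ and x̄.
σ₀² = 19.27² = 371.3329, σ² = 3.06² = 9.3636. Prior precision 1/σ₀² = 1/371.3329; data precision n/σ² = 6/9.3636.
w = (n/σ²)/(1/σ₀² + n/σ²) = n·σ₀²/(σ² + n·σ₀²) = 6·371.3329/(9.3636 + 6·371.3329) = 2227.9974/2237.361 = 0.9958.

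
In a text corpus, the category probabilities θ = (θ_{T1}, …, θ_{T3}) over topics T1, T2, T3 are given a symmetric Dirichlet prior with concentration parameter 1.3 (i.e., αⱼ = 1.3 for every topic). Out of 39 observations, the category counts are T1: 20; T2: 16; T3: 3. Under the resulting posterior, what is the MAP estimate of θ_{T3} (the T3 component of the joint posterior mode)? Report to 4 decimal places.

0.0827

The Dirichlet prior is conjugate to the Multinomial likelihood: each posterior αⱼ = prior αⱼ + observed count nⱼ.
Posterior concentration: (21.3, 17.3, 4.3), total = 42.9.
Joint mode component: (α_{T3}−1)/(Σα−K) = 3.3/39.9 = 0.0827.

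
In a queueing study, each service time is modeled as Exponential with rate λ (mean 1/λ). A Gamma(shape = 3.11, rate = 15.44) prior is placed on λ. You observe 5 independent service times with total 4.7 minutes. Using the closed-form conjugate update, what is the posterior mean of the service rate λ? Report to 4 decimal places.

With a Gamma(shape α, rate β) prior on the exponential rate λ, the posterior after n observations with total T = Σxᵢ is Gamma(α+n, β+T).
Posterior: Gamma(3.11+5, 15.44+4.7) = Gamma(8.11, 20.14).
Posterior mean of λ = α/β = 8.11/20.14 = 0.4027.

0.4027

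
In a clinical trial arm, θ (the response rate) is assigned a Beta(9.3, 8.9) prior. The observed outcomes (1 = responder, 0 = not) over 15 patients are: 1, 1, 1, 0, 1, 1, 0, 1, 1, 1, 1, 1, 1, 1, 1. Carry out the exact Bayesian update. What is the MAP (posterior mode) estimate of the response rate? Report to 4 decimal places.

0.6827

The Beta prior is conjugate to a Binomial/Bernoulli likelihood; the update adds successes to α and failures to β.
Posterior: Beta(α+k, β+n−k) = Beta(9.3+13, 8.9+2) = Beta(22.3, 10.9).
Mode of Beta(a,b) for a,b>1 is (a−1)/(a+b−2) = 21.3/31.2 = 0.6827.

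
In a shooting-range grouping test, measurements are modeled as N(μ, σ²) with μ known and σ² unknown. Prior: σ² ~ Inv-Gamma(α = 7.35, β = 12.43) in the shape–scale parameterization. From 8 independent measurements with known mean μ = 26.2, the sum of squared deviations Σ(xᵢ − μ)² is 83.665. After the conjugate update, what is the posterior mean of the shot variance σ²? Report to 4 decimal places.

5.2428

With known mean μ and an Inverse-Gamma(α, β) prior on σ², the Normal likelihood is conjugate: posterior is Inv-Gamma(α + n/2, β + Σ(xᵢ−μ)²/2).
Posterior: Inv-Gamma(7.35 + 8/2, 12.43 + 83.665/2) = Inv-Gamma(11.35, 54.2625).
E[σ²|data] = β/(α−1) = 54.2625/10.35 = 5.2428.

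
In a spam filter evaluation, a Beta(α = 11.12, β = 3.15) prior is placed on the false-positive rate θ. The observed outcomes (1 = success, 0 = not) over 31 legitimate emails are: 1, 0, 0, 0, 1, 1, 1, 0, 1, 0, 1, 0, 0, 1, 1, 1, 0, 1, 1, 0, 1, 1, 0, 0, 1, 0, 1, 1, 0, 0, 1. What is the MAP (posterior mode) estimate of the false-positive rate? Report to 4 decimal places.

The Beta prior is conjugate to a Binomial/Bernoulli likelihood; the update adds successes to α and failures to β.
Posterior: Beta(α+k, β+n−k) = Beta(11.12+17, 3.15+14) = Beta(28.12, 17.15).
Mode of Beta(a,b) for a,b>1 is (a−1)/(a+b−2) = 27.12/43.27 = 0.6268.

0.6268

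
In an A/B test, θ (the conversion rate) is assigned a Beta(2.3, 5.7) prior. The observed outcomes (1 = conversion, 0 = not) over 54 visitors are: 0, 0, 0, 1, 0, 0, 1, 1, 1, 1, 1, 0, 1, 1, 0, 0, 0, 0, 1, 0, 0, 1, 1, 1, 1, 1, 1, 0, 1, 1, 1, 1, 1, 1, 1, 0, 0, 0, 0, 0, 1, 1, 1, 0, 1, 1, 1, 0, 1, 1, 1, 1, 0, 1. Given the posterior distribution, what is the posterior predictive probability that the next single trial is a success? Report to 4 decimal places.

The Beta prior is conjugate to a Binomial/Bernoulli likelihood; the update adds successes to α and failures to β.
Posterior: Beta(α+k, β+n−k) = Beta(2.3+33, 5.7+21) = Beta(35.3, 26.7).
For a single future Bernoulli trial, P(success | data) = α/(α+β) = 0.5694.

0.5694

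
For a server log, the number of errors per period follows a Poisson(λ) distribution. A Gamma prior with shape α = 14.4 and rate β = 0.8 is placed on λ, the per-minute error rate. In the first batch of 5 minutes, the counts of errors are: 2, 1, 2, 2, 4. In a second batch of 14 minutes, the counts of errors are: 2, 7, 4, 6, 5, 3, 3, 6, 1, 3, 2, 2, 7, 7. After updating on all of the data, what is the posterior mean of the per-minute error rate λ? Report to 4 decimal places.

With a Gamma(shape α, rate β) prior, the Poisson likelihood is conjugate: the posterior is Gamma(α + ΣXᵢ, β + n).
Batch 1: sum of counts S = 11 over n = 5 minutes.
After batch 1: Gamma(α+S, β+n) = Gamma(14.4+11, 0.8+5) = Gamma(25.4, 5.8).
Batch 2: sum of counts S = 58 over n = 14 minutes.
After batch 2: Gamma(α+S, β+n) = Gamma(25.4+58, 5.8+14) = Gamma(83.4, 19.8).
Posterior mean = α/β = 83.4/19.8 = 4.2121.

4.2121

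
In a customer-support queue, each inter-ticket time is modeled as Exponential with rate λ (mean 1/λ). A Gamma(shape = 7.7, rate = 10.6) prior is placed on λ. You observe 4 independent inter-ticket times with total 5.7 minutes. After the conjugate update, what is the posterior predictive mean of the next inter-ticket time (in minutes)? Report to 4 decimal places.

With a Gamma(shape α, rate β) prior on the exponential rate λ, the posterior after n observations with total T = Σxᵢ is Gamma(α+n, β+T).
Posterior: Gamma(7.7+4, 10.6+5.7) = Gamma(11.7, 16.3).
The predictive distribution for the next observation is Lomax; its mean is β/(α−1) = 16.3/10.7 = 1.5234.

1.5234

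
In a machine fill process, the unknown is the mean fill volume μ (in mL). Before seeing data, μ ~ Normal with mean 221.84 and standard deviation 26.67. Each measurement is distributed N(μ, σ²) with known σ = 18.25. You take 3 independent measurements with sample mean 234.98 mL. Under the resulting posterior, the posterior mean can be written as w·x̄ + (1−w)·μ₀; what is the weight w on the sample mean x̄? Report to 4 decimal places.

0.8650

For Normal data with known variance σ², a Normal(μ₀, σ₀²) prior on μ is conjugate. Posterior precision = 1/σ₀² + n/σ²; posterior mean is the precision-weighted average of μ₀ and x̄.
σ₀² = 26.67² = 711.2889, σ² = 18.25² = 333.0625. Prior precision 1/σ₀² = 1/711.2889; data precision n/σ² = 3/333.0625.
w = (n/σ²)/(1/σ₀² + n/σ²) = n·σ₀²/(σ² + n·σ₀²) = 3·711.2889/(333.0625 + 3·711.2889) = 2133.8667/2466.9292 = 0.8650.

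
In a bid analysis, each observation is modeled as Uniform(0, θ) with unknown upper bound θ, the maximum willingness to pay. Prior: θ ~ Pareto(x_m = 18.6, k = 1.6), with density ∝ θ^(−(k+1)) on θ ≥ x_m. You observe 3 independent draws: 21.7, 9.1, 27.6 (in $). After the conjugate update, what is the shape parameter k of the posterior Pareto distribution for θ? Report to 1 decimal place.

A Pareto(scale x_m, shape k) prior on the upper bound θ of Uniform(0, θ) is conjugate: posterior is Pareto(max(x_m, max xᵢ), k + n).
Sample maximum = 27.6; prior scale x_m = 18.6 → posterior scale = max = 27.6.
Posterior shape = 1.6 + 3 = 4.6.
Posterior shape k = 4.6.

4.6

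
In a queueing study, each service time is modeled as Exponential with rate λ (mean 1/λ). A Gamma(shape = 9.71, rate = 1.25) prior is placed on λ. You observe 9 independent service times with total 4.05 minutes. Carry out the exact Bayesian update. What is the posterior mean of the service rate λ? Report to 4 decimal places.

3.5302

With a Gamma(shape α, rate β) prior on the exponential rate λ, the posterior after n observations with total T = Σxᵢ is Gamma(α+n, β+T).
Posterior: Gamma(9.71+9, 1.25+4.05) = Gamma(18.71, 5.30).
Posterior mean of λ = α/β = 18.71/5.30 = 3.5302.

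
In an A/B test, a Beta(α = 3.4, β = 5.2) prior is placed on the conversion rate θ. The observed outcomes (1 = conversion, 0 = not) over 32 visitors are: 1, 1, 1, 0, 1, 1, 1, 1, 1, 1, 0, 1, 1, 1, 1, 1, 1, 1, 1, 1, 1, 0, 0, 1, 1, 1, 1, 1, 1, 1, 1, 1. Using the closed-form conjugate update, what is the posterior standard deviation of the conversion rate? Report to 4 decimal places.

The Beta prior is conjugate to a Binomial/Bernoulli likelihood; the update adds successes to α and failures to β.
Posterior: Beta(α+k, β+n−k) = Beta(3.4+28, 5.2+4) = Beta(31.4, 9.2).
Var = αβ/((α+β)²(α+β+1)) = 31.4·9.2/(40.6²·41.6) = 0.00421281; SD = √0.00421281 = 0.0649.

0.0649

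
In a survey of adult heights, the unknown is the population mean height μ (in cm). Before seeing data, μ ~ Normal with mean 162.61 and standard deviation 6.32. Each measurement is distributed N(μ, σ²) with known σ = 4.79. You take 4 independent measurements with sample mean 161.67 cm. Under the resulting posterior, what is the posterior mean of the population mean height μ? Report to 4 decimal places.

For Normal data with known variance σ², a Normal(μ₀, σ₀²) prior on μ is conjugate. Posterior precision = 1/σ₀² + n/σ²; posterior mean is the precision-weighted average of μ₀ and x̄.
n·x̄ = 4·161.67 = 646.68.
σ₀² = 6.32² = 39.9424, σ² = 4.79² = 22.9441; σ² + n·σ₀² = 22.9441 + 4·39.9424 = 182.7137.
Posterior mean = (μ₀/σ₀² + n·x̄/σ²)/(1/σ₀² + n/σ²) = (σ²·μ₀ + σ₀²·n·x̄)/(σ² + n·σ₀²) = (22.9441·162.61 + 39.9424·646.68)/182.7137 = 29560.891333/182.7137 = 161.7880.

161.7880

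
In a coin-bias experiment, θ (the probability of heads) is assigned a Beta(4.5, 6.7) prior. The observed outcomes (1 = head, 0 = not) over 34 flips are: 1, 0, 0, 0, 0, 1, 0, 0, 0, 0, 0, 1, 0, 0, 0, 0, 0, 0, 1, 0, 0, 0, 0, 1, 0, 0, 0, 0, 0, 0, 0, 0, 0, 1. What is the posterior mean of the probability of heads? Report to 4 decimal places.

The Beta prior is conjugate to a Binomial/Bernoulli likelihood; the update adds successes to α and failures to β.
Posterior: Beta(α+k, β+n−k) = Beta(4.5+6, 6.7+28) = Beta(10.5, 34.7).
Posterior mean = α/(α+β) = 10.5/45.2 = 0.2323.

0.2323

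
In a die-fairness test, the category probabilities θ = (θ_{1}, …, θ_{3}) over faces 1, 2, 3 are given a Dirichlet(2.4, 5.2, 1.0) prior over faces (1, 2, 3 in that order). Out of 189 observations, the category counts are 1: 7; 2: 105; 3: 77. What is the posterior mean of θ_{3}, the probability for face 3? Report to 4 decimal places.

0.3947

The Dirichlet prior is conjugate to the Multinomial likelihood: each posterior αⱼ = prior αⱼ + observed count nⱼ.
Posterior concentration: (9.4, 110.2, 78.0), total = 197.6.
E[θ_{3}|data] = α_{3}/Σα = 78.0/197.6 = 0.3947.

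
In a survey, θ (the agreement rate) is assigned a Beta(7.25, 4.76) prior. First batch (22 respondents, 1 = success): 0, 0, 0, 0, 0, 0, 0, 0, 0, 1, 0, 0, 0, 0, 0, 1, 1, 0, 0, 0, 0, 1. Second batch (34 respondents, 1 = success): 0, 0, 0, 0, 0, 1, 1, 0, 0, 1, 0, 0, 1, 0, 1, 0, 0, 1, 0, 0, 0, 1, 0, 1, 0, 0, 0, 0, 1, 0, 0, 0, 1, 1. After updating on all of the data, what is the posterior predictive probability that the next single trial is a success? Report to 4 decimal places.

0.3272

The Beta prior is conjugate to a Binomial/Bernoulli likelihood; the update adds successes to α and failures to β.
After batch 1: Beta(7.25+4, 4.76+18) = Beta(11.25, 22.76).
After batch 2: Beta(11.25+11, 22.76+23) = Beta(22.25, 45.76).
For a single future Bernoulli trial, P(success | data) = α/(α+β) = 0.3272.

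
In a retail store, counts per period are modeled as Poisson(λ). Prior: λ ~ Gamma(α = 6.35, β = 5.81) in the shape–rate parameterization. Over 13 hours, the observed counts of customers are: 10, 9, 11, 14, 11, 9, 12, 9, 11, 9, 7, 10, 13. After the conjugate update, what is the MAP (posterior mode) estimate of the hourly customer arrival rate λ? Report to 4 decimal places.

7.4615

With a Gamma(shape α, rate β) prior, the Poisson likelihood is conjugate: the posterior is Gamma(α + ΣXᵢ, β + n).
Sum of counts S = 135 over n = 13 hours.
Posterior: Gamma(α+S, β+n) = Gamma(6.35+135, 5.81+13) = Gamma(141.35, 18.81).
Mode of Gamma(α,β) for α≥1 is (α−1)/β = 140.35/18.81 = 7.4615.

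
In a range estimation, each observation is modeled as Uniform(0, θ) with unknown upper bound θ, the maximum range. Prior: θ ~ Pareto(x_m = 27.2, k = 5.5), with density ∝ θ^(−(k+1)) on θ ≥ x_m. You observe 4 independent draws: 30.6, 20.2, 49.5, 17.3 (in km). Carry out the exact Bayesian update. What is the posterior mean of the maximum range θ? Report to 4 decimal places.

A Pareto(scale x_m, shape k) prior on the upper bound θ of Uniform(0, θ) is conjugate: posterior is Pareto(max(x_m, max xᵢ), k + n).
Sample maximum = 49.5; prior scale x_m = 27.2 → posterior scale = max = 49.5.
Posterior shape = 5.5 + 4 = 9.5.
E[θ|data] = k·x_m/(k−1) = 9.5·49.5/8.5 = 55.3235.

55.3235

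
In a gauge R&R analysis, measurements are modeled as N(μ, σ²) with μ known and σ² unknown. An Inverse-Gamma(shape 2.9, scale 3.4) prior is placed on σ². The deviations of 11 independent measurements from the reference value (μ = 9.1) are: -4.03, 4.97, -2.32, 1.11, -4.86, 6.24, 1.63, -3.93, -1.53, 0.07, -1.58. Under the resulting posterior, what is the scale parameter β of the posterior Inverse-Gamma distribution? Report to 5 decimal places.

With known mean μ and an Inverse-Gamma(α, β) prior on σ², the Normal likelihood is conjugate: posterior is Inv-Gamma(α + n/2, β + Σ(xᵢ−μ)²/2).
Σ(xᵢ−μ)² = (-4.03)² + (4.97)² + (-2.32)² + (1.11)² + (-4.86)² + (6.24)² + (1.63)² + (-3.93)² + (-1.53)² + (0.07)² + (-1.58)² = 133.0575.
Posterior: Inv-Gamma(2.9 + 11/2, 3.4 + 133.0575/2) = Inv-Gamma(8.40, 69.92875).
Posterior β = 69.92875.

69.92875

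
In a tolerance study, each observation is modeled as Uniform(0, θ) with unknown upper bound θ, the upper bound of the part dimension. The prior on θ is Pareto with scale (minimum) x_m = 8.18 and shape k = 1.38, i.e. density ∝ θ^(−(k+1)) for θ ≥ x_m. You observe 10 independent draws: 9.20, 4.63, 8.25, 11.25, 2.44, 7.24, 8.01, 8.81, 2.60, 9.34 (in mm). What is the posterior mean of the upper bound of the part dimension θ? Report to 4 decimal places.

A Pareto(scale x_m, shape k) prior on the upper bound θ of Uniform(0, θ) is conjugate: posterior is Pareto(max(x_m, max xᵢ), k + n).
Sample maximum = 11.25; prior scale x_m = 8.18 → posterior scale = max = 11.25.
Posterior shape = 1.38 + 10 = 11.38.
E[θ|data] = k·x_m/(k−1) = 11.38·11.25/10.38 = 12.3338.

12.3338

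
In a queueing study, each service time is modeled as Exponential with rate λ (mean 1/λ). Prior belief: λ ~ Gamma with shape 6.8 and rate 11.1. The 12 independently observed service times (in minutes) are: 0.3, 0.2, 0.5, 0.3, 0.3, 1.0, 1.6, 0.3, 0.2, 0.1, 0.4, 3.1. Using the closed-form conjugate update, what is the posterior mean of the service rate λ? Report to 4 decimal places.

With a Gamma(shape α, rate β) prior on the exponential rate λ, the posterior after n observations with total T = Σxᵢ is Gamma(α+n, β+T).
Sum of observations T = 8.3 minutes; n = 12.
Posterior: Gamma(6.8+12, 11.1+8.3) = Gamma(18.8, 19.4).
Posterior mean of λ = α/β = 18.8/19.4 = 0.9691.

0.9691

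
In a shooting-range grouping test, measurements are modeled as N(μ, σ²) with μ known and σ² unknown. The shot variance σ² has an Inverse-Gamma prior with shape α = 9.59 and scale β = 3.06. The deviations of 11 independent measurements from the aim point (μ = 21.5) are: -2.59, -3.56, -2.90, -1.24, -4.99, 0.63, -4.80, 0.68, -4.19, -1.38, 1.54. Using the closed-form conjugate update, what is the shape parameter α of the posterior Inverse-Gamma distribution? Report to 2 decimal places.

With known mean μ and an Inverse-Gamma(α, β) prior on σ², the Normal likelihood is conjugate: posterior is Inv-Gamma(α + n/2, β + Σ(xᵢ−μ)²/2).
Σ(xᵢ−μ)² = (-2.59)² + (-3.56)² + (-2.90)² + (-1.24)² + (-4.99)² + (0.63)² + (-4.80)² + (0.68)² + (-4.19)² + (-1.38)² + (1.54)² = 99.9608.
Posterior: Inv-Gamma(9.59 + 11/2, 3.06 + 99.9608/2) = Inv-Gamma(15.09, 53.04040).
Posterior α = 15.09.

15.09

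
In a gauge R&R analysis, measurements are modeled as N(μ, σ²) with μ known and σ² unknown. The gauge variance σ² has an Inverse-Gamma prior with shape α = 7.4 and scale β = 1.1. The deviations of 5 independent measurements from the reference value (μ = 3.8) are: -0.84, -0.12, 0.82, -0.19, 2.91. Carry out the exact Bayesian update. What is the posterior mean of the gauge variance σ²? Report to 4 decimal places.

0.6796

With known mean μ and an Inverse-Gamma(α, β) prior on σ², the Normal likelihood is conjugate: posterior is Inv-Gamma(α + n/2, β + Σ(xᵢ−μ)²/2).
Σ(xᵢ−μ)² = (-0.84)² + (-0.12)² + (0.82)² + (-0.19)² + (2.91)² = 9.8966.
Posterior: Inv-Gamma(7.4 + 5/2, 1.1 + 9.8966/2) = Inv-Gamma(9.90, 6.04830).
E[σ²|data] = β/(α−1) = 6.04830/8.90 = 0.6796.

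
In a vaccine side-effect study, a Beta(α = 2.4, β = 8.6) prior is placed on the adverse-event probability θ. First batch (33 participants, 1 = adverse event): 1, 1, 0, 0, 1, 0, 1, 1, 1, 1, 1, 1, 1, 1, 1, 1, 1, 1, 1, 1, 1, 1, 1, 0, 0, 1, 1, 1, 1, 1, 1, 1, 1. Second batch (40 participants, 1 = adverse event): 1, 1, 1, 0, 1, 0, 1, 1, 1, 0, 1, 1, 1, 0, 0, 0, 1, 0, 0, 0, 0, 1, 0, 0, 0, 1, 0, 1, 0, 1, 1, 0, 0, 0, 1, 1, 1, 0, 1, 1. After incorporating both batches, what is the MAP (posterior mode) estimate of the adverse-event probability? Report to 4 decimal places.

The Beta prior is conjugate to a Binomial/Bernoulli likelihood; the update adds successes to α and failures to β.
After batch 1: Beta(2.4+28, 8.6+5) = Beta(30.4, 13.6).
After batch 2: Beta(30.4+21, 13.6+19) = Beta(51.4, 32.6).
Mode of Beta(a,b) for a,b>1 is (a−1)/(a+b−2) = 50.4/82.0 = 0.6146.

0.6146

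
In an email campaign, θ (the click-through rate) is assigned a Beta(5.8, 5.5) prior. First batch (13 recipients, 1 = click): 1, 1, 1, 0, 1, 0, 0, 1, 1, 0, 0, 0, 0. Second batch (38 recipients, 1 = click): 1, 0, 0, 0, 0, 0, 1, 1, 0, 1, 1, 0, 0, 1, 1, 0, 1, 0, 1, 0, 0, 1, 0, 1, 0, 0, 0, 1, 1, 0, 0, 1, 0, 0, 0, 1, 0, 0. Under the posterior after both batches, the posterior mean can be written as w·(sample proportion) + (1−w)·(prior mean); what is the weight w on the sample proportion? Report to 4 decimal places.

The Beta prior is conjugate to a Binomial/Bernoulli likelihood; the update adds successes to α and failures to β.
Total number of recipients: n = 13 + 38 = 51.
Posterior mean = (α₀+k)/(α₀+β₀+n) = [n/(α₀+β₀+n)]·(k/n) + [(α₀+β₀)/(α₀+β₀+n)]·α₀/(α₀+β₀), so only n and the prior enter the weight.
The weight on the data is w = n/(α₀+β₀+n) = 51/(5.8+5.5+51) = 51/62.3 = 0.8186.

0.8186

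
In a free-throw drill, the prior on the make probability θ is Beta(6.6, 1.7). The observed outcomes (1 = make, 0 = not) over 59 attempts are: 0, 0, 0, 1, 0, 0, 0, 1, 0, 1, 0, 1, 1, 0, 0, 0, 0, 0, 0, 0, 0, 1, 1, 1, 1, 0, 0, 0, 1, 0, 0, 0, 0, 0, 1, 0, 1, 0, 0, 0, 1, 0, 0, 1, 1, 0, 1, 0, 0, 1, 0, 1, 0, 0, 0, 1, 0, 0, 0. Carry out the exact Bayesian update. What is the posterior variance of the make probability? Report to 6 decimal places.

The Beta prior is conjugate to a Binomial/Bernoulli likelihood; the update adds successes to α and failures to β.
Posterior: Beta(α+k, β+n−k) = Beta(6.6+19, 1.7+40) = Beta(25.6, 41.7).
Var = αβ/((α+β)²(α+β+1)) = 25.6·41.7/(67.3²·68.3) = 0.003451.

0.003451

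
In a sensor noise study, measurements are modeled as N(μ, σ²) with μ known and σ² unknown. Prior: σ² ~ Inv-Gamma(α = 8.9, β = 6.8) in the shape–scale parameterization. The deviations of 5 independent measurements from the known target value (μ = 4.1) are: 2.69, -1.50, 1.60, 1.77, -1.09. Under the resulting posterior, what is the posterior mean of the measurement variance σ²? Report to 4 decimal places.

1.4407

With known mean μ and an Inverse-Gamma(α, β) prior on σ², the Normal likelihood is conjugate: posterior is Inv-Gamma(α + n/2, β + Σ(xᵢ−μ)²/2).
Σ(xᵢ−μ)² = (2.69)² + (-1.50)² + (1.60)² + (1.77)² + (-1.09)² = 16.3671.
Posterior: Inv-Gamma(8.9 + 5/2, 6.8 + 16.3671/2) = Inv-Gamma(11.40, 14.98355).
E[σ²|data] = β/(α−1) = 14.98355/10.40 = 1.4407.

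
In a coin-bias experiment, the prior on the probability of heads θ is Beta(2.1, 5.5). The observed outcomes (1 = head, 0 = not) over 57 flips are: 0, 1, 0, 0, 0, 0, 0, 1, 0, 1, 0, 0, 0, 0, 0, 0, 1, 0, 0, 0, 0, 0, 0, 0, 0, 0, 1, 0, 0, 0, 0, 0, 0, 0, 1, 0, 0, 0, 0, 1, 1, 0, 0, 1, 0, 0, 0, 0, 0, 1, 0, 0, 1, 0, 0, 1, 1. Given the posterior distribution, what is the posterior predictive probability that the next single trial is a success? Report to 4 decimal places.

0.2337

The Beta prior is conjugate to a Binomial/Bernoulli likelihood; the update adds successes to α and failures to β.
Posterior: Beta(α+k, β+n−k) = Beta(2.1+13, 5.5+44) = Beta(15.1, 49.5).
For a single future Bernoulli trial, P(success | data) = α/(α+β) = 0.2337.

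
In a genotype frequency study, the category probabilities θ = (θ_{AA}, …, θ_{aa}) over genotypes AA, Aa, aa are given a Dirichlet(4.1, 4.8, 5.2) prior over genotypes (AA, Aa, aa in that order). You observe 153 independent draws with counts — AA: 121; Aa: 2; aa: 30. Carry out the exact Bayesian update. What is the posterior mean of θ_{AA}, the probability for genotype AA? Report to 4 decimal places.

The Dirichlet prior is conjugate to the Multinomial likelihood: each posterior αⱼ = prior αⱼ + observed count nⱼ.
Posterior concentration: (125.1, 6.8, 35.2), total = 167.1.
E[θ_{AA}|data] = α_{AA}/Σα = 125.1/167.1 = 0.7487.

0.7487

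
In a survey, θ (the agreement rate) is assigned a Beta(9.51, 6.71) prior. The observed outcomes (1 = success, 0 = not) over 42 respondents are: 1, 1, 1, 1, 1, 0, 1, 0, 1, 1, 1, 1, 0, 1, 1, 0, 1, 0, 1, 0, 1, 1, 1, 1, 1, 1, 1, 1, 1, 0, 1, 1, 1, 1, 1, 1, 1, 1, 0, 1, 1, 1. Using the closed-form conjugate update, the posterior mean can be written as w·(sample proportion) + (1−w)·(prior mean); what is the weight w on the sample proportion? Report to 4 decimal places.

0.7214

The Beta prior is conjugate to a Binomial/Bernoulli likelihood; the update adds successes to α and failures to β.
Posterior mean = (α₀+k)/(α₀+β₀+n) = [n/(α₀+β₀+n)]·(k/n) + [(α₀+β₀)/(α₀+β₀+n)]·α₀/(α₀+β₀), so only n and the prior enter the weight.
The weight on the data is w = n/(α₀+β₀+n) = 42/(9.51+6.71+42) = 42/58.22 = 0.7214.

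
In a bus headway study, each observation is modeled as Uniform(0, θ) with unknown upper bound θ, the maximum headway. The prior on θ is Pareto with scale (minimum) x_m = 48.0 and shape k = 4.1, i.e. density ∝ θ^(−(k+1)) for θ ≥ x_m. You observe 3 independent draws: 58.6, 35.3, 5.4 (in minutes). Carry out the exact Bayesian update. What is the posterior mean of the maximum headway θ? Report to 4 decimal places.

68.2066

A Pareto(scale x_m, shape k) prior on the upper bound θ of Uniform(0, θ) is conjugate: posterior is Pareto(max(x_m, max xᵢ), k + n).
Sample maximum = 58.6; prior scale x_m = 48.0 → posterior scale = max = 58.6.
Posterior shape = 4.1 + 3 = 7.1.
E[θ|data] = k·x_m/(k−1) = 7.1·58.6/6.1 = 68.2066.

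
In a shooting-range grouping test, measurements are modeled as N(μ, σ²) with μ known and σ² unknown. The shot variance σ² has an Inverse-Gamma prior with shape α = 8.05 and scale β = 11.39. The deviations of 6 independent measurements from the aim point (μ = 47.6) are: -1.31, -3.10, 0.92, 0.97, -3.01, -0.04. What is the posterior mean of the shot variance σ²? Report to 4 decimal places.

2.2366

With known mean μ and an Inverse-Gamma(α, β) prior on σ², the Normal likelihood is conjugate: posterior is Inv-Gamma(α + n/2, β + Σ(xᵢ−μ)²/2).
Σ(xᵢ−μ)² = (-1.31)² + (-3.10)² + (0.92)² + (0.97)² + (-3.01)² + (-0.04)² = 22.1751.
Posterior: Inv-Gamma(8.05 + 6/2, 11.39 + 22.1751/2) = Inv-Gamma(11.05, 22.47755).
E[σ²|data] = β/(α−1) = 22.47755/10.05 = 2.2366.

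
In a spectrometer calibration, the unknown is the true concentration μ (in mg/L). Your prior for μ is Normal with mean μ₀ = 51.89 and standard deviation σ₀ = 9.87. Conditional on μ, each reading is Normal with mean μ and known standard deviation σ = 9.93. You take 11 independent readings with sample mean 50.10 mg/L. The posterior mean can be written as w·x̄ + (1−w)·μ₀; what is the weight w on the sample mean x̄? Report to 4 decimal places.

0.9157

For Normal data with known variance σ², a Normal(μ₀, σ₀²) prior on μ is conjugate. Posterior precision = 1/σ₀² + n/σ²; posterior mean is the precision-weighted average of μ₀ and x̄.
σ₀² = 9.87² = 97.4169, σ² = 9.93² = 98.6049. Prior precision 1/σ₀² = 1/97.4169; data precision n/σ² = 11/98.6049.
w = (n/σ²)/(1/σ₀² + n/σ²) = n·σ₀²/(σ² + n·σ₀²) = 11·97.4169/(98.6049 + 11·97.4169) = 1071.5859/1170.1908 = 0.9157.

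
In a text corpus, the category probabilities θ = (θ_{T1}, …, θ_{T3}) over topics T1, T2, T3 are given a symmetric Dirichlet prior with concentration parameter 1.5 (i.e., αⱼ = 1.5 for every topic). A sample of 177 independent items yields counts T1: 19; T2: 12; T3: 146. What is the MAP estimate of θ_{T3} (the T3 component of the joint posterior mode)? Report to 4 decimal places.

The Dirichlet prior is conjugate to the Multinomial likelihood: each posterior αⱼ = prior αⱼ + observed count nⱼ.
Posterior concentration: (20.5, 13.5, 147.5), total = 181.5.
Joint mode component: (α_{T3}−1)/(Σα−K) = 146.5/178.5 = 0.8207.

0.8207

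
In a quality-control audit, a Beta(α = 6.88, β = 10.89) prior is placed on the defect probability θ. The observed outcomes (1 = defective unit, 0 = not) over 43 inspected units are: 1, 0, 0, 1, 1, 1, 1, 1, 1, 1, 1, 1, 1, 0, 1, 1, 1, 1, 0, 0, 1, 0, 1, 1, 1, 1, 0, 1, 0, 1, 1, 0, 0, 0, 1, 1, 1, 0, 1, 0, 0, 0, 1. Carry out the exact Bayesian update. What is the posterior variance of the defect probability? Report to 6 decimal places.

The Beta prior is conjugate to a Binomial/Bernoulli likelihood; the update adds successes to α and failures to β.
Posterior: Beta(α+k, β+n−k) = Beta(6.88+28, 10.89+15) = Beta(34.88, 25.89).
Var = αβ/((α+β)²(α+β+1)) = 34.88·25.89/(60.77²·61.77) = 0.003959.

0.003959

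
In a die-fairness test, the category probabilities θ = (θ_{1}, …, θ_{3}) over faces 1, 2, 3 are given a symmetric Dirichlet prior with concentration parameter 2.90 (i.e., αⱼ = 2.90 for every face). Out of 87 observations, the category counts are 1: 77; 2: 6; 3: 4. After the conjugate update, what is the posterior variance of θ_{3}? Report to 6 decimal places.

0.000692

The Dirichlet prior is conjugate to the Multinomial likelihood: each posterior αⱼ = prior αⱼ + observed count nⱼ.
Posterior concentration: (79.90, 8.90, 6.90), total = 95.70.
Var[θ_j] = α_j(Σα−α_j)/((Σα)²(Σα+1)) = 6.90·88.80/(95.70²·96.70) = 0.000692.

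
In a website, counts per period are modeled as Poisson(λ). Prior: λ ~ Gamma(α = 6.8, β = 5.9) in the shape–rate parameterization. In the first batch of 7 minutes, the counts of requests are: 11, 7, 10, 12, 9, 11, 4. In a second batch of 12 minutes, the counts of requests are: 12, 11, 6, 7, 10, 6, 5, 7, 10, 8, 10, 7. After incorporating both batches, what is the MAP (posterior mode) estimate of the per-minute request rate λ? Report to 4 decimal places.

6.7791

With a Gamma(shape α, rate β) prior, the Poisson likelihood is conjugate: the posterior is Gamma(α + ΣXᵢ, β + n).
Batch 1: sum of counts S = 64 over n = 7 minutes.
After batch 1: Gamma(α+S, β+n) = Gamma(6.8+64, 5.9+7) = Gamma(70.8, 12.9).
Batch 2: sum of counts S = 99 over n = 12 minutes.
After batch 2: Gamma(α+S, β+n) = Gamma(70.8+99, 12.9+12) = Gamma(169.8, 24.9).
Mode of Gamma(α,β) for α≥1 is (α−1)/β = 168.8/24.9 = 6.7791.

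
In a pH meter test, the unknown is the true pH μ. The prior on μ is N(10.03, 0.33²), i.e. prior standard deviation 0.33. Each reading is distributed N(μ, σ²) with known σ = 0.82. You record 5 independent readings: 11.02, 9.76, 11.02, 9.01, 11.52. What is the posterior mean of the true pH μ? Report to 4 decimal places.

For Normal data with known variance σ², a Normal(μ₀, σ₀²) prior on μ is conjugate. Posterior precision = 1/σ₀² + n/σ²; posterior mean is the precision-weighted average of μ₀ and x̄.
Σxᵢ = 11.02 + 9.76 + 11.02 + 9.01 + 11.52 = 52.33, so n·x̄ = 52.33.
σ₀² = 0.33² = 0.1089, σ² = 0.82² = 0.6724; σ² + n·σ₀² = 0.6724 + 5·0.1089 = 1.2169.
Posterior mean = (μ₀/σ₀² + n·x̄/σ²)/(1/σ₀² + n/σ²) = (σ²·μ₀ + σ₀²·n·x̄)/(σ² + n·σ₀²) = (0.6724·10.03 + 0.1089·52.33)/1.2169 = 12.442909/1.2169 = 10.2251.

10.2251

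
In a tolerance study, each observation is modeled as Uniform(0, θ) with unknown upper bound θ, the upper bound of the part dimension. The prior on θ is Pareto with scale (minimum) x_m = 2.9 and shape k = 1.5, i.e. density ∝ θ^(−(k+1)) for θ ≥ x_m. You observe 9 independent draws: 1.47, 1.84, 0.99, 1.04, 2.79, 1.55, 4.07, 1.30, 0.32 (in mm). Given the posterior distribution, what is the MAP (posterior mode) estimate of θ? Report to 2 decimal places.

4.07

A Pareto(scale x_m, shape k) prior on the upper bound θ of Uniform(0, θ) is conjugate: posterior is Pareto(max(x_m, max xᵢ), k + n).
Sample maximum = 4.07; prior scale x_m = 2.9 → posterior scale = max = 4.07.
Posterior shape = 1.5 + 9 = 10.5.
The Pareto density is decreasing on [x_m, ∞), so the mode is x_m = 4.07.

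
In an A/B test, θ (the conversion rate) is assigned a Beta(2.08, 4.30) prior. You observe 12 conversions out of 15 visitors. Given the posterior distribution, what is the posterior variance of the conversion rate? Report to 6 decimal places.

The Beta prior is conjugate to a Binomial/Bernoulli likelihood; the update adds successes to α and failures to β.
Posterior: Beta(α+k, β+n−k) = Beta(2.08+12, 4.30+3) = Beta(14.08, 7.30).
Var = αβ/((α+β)²(α+β+1)) = 14.08·7.30/(21.38²·22.38) = 0.010047.

0.010047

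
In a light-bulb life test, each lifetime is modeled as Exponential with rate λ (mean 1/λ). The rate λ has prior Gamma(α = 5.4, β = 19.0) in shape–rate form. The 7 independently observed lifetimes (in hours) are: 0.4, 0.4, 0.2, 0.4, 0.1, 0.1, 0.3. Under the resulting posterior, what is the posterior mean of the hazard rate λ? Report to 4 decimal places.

0.5933

With a Gamma(shape α, rate β) prior on the exponential rate λ, the posterior after n observations with total T = Σxᵢ is Gamma(α+n, β+T).
Sum of observations T = 1.9 hours; n = 7.
Posterior: Gamma(5.4+7, 19.0+1.9) = Gamma(12.4, 20.9).
Posterior mean of λ = α/β = 12.4/20.9 = 0.5933.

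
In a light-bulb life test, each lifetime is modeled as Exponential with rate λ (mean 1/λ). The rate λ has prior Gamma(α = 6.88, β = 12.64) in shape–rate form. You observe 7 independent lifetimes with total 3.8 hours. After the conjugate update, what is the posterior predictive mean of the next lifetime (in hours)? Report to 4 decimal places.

With a Gamma(shape α, rate β) prior on the exponential rate λ, the posterior after n observations with total T = Σxᵢ is Gamma(α+n, β+T).
Posterior: Gamma(6.88+7, 12.64+3.8) = Gamma(13.88, 16.44).
The predictive distribution for the next observation is Lomax; its mean is β/(α−1) = 16.44/12.88 = 1.2764.

1.2764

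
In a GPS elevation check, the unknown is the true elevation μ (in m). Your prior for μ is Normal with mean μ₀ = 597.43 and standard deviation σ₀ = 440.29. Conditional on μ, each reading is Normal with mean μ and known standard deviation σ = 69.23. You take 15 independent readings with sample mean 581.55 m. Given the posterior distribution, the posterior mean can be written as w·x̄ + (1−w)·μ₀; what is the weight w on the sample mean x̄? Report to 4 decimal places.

0.9984

For Normal data with known variance σ², a Normal(μ₀, σ₀²) prior on μ is conjugate. Posterior precision = 1/σ₀² + n/σ²; posterior mean is the precision-weighted average of μ₀ and x̄.
σ₀² = 440.29² = 193855.2841, σ² = 69.23² = 4792.7929. Prior precision 1/σ₀² = 1/193855.2841; data precision n/σ² = 15/4792.7929.
w = (n/σ²)/(1/σ₀² + n/σ²) = n·σ₀²/(σ² + n·σ₀²) = 15·193855.2841/(4792.7929 + 15·193855.2841) = 2907829.2615/2912622.0544 = 0.9984.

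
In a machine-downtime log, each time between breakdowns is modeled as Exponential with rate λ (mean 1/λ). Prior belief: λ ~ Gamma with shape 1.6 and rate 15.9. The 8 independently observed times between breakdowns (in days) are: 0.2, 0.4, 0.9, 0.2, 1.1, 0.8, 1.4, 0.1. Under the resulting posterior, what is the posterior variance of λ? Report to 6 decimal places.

0.021769

With a Gamma(shape α, rate β) prior on the exponential rate λ, the posterior after n observations with total T = Σxᵢ is Gamma(α+n, β+T).
Sum of observations T = 5.1 days; n = 8.
Posterior: Gamma(1.6+8, 15.9+5.1) = Gamma(9.6, 21.0).
Var = α/β² = 0.021769.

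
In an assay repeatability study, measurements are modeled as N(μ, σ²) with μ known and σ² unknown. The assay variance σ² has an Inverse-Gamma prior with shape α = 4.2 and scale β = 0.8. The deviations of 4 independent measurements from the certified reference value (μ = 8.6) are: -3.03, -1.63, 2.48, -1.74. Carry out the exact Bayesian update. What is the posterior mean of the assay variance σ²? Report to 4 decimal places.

2.1746

With known mean μ and an Inverse-Gamma(α, β) prior on σ², the Normal likelihood is conjugate: posterior is Inv-Gamma(α + n/2, β + Σ(xᵢ−μ)²/2).
Σ(xᵢ−μ)² = (-3.03)² + (-1.63)² + (2.48)² + (-1.74)² = 21.0158.
Posterior: Inv-Gamma(4.2 + 4/2, 0.8 + 21.0158/2) = Inv-Gamma(6.20, 11.30790).
E[σ²|data] = β/(α−1) = 11.30790/5.20 = 2.1746.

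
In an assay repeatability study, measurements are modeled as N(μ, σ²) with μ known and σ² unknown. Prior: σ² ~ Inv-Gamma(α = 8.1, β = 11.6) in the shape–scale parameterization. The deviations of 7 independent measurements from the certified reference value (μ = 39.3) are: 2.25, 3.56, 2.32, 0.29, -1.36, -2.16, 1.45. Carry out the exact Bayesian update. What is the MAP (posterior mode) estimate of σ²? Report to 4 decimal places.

With known mean μ and an Inverse-Gamma(α, β) prior on σ², the Normal likelihood is conjugate: posterior is Inv-Gamma(α + n/2, β + Σ(xᵢ−μ)²/2).
Σ(xᵢ−μ)² = (2.25)² + (3.56)² + (2.32)² + (0.29)² + (-1.36)² + (-2.16)² + (1.45)² = 31.8203.
Posterior: Inv-Gamma(8.1 + 7/2, 11.6 + 31.8203/2) = Inv-Gamma(11.60, 27.51015).
Mode = β/(α+1) = 27.51015/12.60 = 2.1833.

2.1833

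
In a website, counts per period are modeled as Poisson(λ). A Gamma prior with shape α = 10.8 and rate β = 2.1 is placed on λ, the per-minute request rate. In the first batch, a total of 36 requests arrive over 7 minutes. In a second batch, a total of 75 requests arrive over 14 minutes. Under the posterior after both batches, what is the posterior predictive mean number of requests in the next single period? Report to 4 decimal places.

5.2727

With a Gamma(shape α, rate β) prior, the Poisson likelihood is conjugate: the posterior is Gamma(α + ΣXᵢ, β + n).
After batch 1: Gamma(α+S, β+n) = Gamma(10.8+36, 2.1+7) = Gamma(46.8, 9.1).
After batch 2: Gamma(α+S, β+n) = Gamma(46.8+75, 9.1+14) = Gamma(121.8, 23.1).
The predictive distribution for one future period is NegBinom with mean α/β = 5.2727.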